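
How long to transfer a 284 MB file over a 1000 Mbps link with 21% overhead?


Effective throughput = 1000 * (1 - 21/100) = 790 Mbps
File size in Mb = 284 * 8 = 2272 Mb
Time = 2272 / 790
Time = 2.8759 seconds


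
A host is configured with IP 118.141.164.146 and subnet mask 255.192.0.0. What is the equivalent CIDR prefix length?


Binary: 11111111.11000000.00000000.00000000
Count leading 1s
Prefix: /10


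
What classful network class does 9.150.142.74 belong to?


First octet: 9
Binary: 00001001
0xxxxxxx -> Class A (1-126)
Class A, default mask 255.0.0.0 (/8)


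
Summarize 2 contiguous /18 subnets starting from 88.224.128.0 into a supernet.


Original prefix: /18
Number of subnets: 2 = 2^1
New prefix = 18 - 1 = 17
Supernet: 88.224.128.0/17


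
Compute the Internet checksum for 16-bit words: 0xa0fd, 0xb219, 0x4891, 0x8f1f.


Sum all words (with carry folding):
+ 0xa0fd = 0xa0fd
+ 0xb219 = 0x5317
+ 0x4891 = 0x9ba8
+ 0x8f1f = 0x2ac8
One's complement: ~0x2ac8
Checksum = 0xd537


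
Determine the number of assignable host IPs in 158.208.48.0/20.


Host bits = 32 - 20 = 12
Total addresses = 2^12 = 4096
Usable = total - 2 (network and broadcast)
Usable hosts: 4094


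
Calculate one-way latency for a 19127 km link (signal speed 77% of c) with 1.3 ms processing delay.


Speed = 0.77 * 3e5 km/s = 231000 km/s
Propagation delay = 19127 / 231000 = 0.0828 s = 82.8009 ms
Processing delay = 1.3 ms
Total one-way latency = 84.1009 ms


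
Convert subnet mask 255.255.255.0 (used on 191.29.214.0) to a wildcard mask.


Subnet mask: 255.255.255.0
Wildcard = 255.255.255.255 - subnet mask
255 - 255 = 0
255 - 255 = 0
255 - 255 = 0
255 - 0 = 255
Wildcard: 0.0.0.255


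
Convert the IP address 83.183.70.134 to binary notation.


83 = 01010011
183 = 10110111
70 = 01000110
134 = 10000110
Binary: 01010011.10110111.01000110.10000110


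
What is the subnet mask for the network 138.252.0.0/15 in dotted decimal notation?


/15 means 15 network bits, 17 host bits
Binary: 11111111111111100000000000000000
Mask: 255.254.0.0


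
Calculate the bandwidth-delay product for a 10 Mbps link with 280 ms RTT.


BDP = bandwidth * RTT
= 10 Mbps * 280 ms
= 10 * 1e6 * 280 / 1000 bits
= 2800000 bits
= 350000 bytes
= 341.7969 KB
BDP = 2800000 bits (350000 bytes)


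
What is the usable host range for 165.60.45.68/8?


Network: 165.0.0.0
Broadcast: 165.255.255.255
First usable = network + 1
Last usable = broadcast - 1
Range: 165.0.0.1 to 165.255.255.254


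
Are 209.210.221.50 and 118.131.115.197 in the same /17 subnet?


Mask: 255.255.128.0
209.210.221.50 AND mask = 209.210.128.0
118.131.115.197 AND mask = 118.131.0.0
No, different subnets (209.210.128.0 vs 118.131.0.0)


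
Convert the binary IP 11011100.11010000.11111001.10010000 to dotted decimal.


11011100 = 220
11010000 = 208
11111001 = 249
10010000 = 144
IP: 220.208.249.144


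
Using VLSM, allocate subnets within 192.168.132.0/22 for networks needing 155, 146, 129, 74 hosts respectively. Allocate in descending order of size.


155 hosts -> /24 (254 usable): 192.168.132.0/24
146 hosts -> /24 (254 usable): 192.168.133.0/24
129 hosts -> /24 (254 usable): 192.168.134.0/24
74 hosts -> /25 (126 usable): 192.168.135.0/25
Allocation: 192.168.132.0/24 (155 hosts, 254 usable); 192.168.133.0/24 (146 hosts, 254 usable); 192.168.134.0/24 (129 hosts, 254 usable); 192.168.135.0/25 (74 hosts, 126 usable)


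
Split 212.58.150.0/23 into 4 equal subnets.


New prefix = 23 + 2 = 25
Each subnet has 128 addresses
  212.58.150.0/25
  212.58.150.128/25
  212.58.151.0/25
  212.58.151.128/25
Subnets: 212.58.150.0/25, 212.58.150.128/25, 212.58.151.0/25, 212.58.151.128/25


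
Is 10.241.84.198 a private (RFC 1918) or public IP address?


RFC 1918 private ranges:
  10.0.0.0/8 (10.0.0.0 - 10.255.255.255)
  172.16.0.0/12 (172.16.0.0 - 172.31.255.255)
  192.168.0.0/16 (192.168.0.0 - 192.168.255.255)
Private (in 10.0.0.0/8)


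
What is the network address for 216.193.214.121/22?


IP:   11011000.11000001.11010110.01111001
Mask: 11111111.11111111.11111100.00000000
AND operation:
Net:  11011000.11000001.11010100.00000000
Network: 216.193.212.0/22


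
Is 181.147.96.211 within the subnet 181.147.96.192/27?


Subnet network: 181.147.96.192
Test IP AND mask: 181.147.96.192
Yes, 181.147.96.211 is in 181.147.96.192/27


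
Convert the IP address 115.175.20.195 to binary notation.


115 = 01110011
175 = 10101111
20 = 00010100
195 = 11000011
Binary: 01110011.10101111.00010100.11000011


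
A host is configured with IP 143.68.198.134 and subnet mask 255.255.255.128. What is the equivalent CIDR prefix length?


Binary: 11111111.11111111.11111111.10000000
Count leading 1s
Prefix: /25


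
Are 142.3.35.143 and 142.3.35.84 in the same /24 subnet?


Mask: 255.255.255.0
142.3.35.143 AND mask = 142.3.35.0
142.3.35.84 AND mask = 142.3.35.0
Yes, same subnet (142.3.35.0)


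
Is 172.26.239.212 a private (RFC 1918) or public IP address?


RFC 1918 private ranges:
  10.0.0.0/8 (10.0.0.0 - 10.255.255.255)
  172.16.0.0/12 (172.16.0.0 - 172.31.255.255)
  192.168.0.0/16 (192.168.0.0 - 192.168.255.255)
Private (in 172.16.0.0/12)


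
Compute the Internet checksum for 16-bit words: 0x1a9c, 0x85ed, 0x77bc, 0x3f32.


Sum all words (with carry folding):
+ 0x1a9c = 0x1a9c
+ 0x85ed = 0xa089
+ 0x77bc = 0x1846
+ 0x3f32 = 0x5778
One's complement: ~0x5778
Checksum = 0xa887


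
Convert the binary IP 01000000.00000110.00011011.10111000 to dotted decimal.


01000000 = 64
00000110 = 6
00011011 = 27
10111000 = 184
IP: 64.6.27.184


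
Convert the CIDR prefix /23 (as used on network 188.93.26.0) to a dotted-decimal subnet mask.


/23 means 23 network bits, 9 host bits
Binary: 11111111111111111111111000000000
Mask: 255.255.254.0


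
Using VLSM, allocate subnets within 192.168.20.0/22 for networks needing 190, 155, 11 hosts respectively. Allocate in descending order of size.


190 hosts -> /24 (254 usable): 192.168.20.0/24
155 hosts -> /24 (254 usable): 192.168.21.0/24
11 hosts -> /28 (14 usable): 192.168.22.0/28
Allocation: 192.168.20.0/24 (190 hosts, 254 usable); 192.168.21.0/24 (155 hosts, 254 usable); 192.168.22.0/28 (11 hosts, 14 usable)


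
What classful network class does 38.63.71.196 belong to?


First octet: 38
Binary: 00100110
0xxxxxxx -> Class A (1-126)
Class A, default mask 255.0.0.0 (/8)


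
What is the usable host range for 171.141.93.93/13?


Network: 171.136.0.0
Broadcast: 171.143.255.255
First usable = network + 1
Last usable = broadcast - 1
Range: 171.136.0.1 to 171.143.255.254


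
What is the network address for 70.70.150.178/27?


IP:   01000110.01000110.10010110.10110010
Mask: 11111111.11111111.11111111.11100000
AND operation:
Net:  01000110.01000110.10010110.10100000
Network: 70.70.150.160/27


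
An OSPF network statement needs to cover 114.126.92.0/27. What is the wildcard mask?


Subnet mask: 255.255.255.224
Wildcard = 255.255.255.255 - subnet mask
255 - 255 = 0
255 - 255 = 0
255 - 255 = 0
255 - 224 = 31
Wildcard: 0.0.0.31


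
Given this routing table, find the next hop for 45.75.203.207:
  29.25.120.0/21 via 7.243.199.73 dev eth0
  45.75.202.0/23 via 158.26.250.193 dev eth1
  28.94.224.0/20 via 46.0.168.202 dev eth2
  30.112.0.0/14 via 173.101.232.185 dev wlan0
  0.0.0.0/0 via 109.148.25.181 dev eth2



Longest prefix match for 45.75.203.207:
  /21 29.25.120.0: no
  /23 45.75.202.0: MATCH
  /20 28.94.224.0: no
  /14 30.112.0.0: no
  /0 0.0.0.0: MATCH
Selected: next-hop 158.26.250.193 via eth1 (matched /23)


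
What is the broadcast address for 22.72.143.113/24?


Network: 22.72.143.0/24
Host bits = 8
Set all host bits to 1:
Broadcast: 22.72.143.255


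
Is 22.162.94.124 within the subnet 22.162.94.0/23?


Subnet network: 22.162.94.0
Test IP AND mask: 22.162.94.0
Yes, 22.162.94.124 is in 22.162.94.0/23


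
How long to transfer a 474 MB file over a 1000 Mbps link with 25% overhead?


Effective throughput = 1000 * (1 - 25/100) = 750 Mbps
File size in Mb = 474 * 8 = 3792 Mb
Time = 3792 / 750
Time = 5.056 seconds


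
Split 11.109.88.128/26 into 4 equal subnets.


New prefix = 26 + 2 = 28
Each subnet has 16 addresses
  11.109.88.128/28
  11.109.88.144/28
  11.109.88.160/28
  11.109.88.176/28
Subnets: 11.109.88.128/28, 11.109.88.144/28, 11.109.88.160/28, 11.109.88.176/28


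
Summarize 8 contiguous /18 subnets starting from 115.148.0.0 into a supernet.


Original prefix: /18
Number of subnets: 8 = 2^3
New prefix = 18 - 3 = 15
Supernet: 115.148.0.0/15


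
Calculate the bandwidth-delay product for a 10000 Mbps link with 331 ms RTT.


BDP = bandwidth * RTT
= 10000 Mbps * 331 ms
= 10000 * 1e6 * 331 / 1000 bits
= 3310000000 bits
= 413750000 bytes
= 404052.7344 KB
BDP = 3310000000 bits (413750000 bytes)


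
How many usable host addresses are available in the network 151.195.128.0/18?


Host bits = 32 - 18 = 14
Total addresses = 2^14 = 16384
Usable = total - 2 (network and broadcast)
Usable hosts: 16382


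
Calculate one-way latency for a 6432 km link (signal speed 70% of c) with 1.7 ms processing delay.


Speed = 0.7 * 3e5 km/s = 210000 km/s
Propagation delay = 6432 / 210000 = 0.0306 s = 30.6286 ms
Processing delay = 1.7 ms
Total one-way latency = 32.3286 ms


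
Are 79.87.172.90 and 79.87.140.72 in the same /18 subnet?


Mask: 255.255.192.0
79.87.172.90 AND mask = 79.87.128.0
79.87.140.72 AND mask = 79.87.128.0
Yes, same subnet (79.87.128.0)


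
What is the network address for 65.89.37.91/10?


IP:   01000001.01011001.00100101.01011011
Mask: 11111111.11000000.00000000.00000000
AND operation:
Net:  01000001.01000000.00000000.00000000
Network: 65.64.0.0/10


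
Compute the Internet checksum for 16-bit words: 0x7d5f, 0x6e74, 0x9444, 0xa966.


Sum all words (with carry folding):
+ 0x7d5f = 0x7d5f
+ 0x6e74 = 0xebd3
+ 0x9444 = 0x8018
+ 0xa966 = 0x297f
One's complement: ~0x297f
Checksum = 0xd680


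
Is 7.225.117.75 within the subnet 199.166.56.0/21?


Subnet network: 199.166.56.0
Test IP AND mask: 7.225.112.0
No, 7.225.117.75 is not in 199.166.56.0/21


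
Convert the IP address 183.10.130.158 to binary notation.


183 = 10110111
10 = 00001010
130 = 10000010
158 = 10011110
Binary: 10110111.00001010.10000010.10011110


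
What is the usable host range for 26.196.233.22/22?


Network: 26.196.232.0
Broadcast: 26.196.235.255
First usable = network + 1
Last usable = broadcast - 1
Range: 26.196.232.1 to 26.196.235.254


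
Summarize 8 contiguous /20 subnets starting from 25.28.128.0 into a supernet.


Original prefix: /20
Number of subnets: 8 = 2^3
New prefix = 20 - 3 = 17
Supernet: 25.28.128.0/17


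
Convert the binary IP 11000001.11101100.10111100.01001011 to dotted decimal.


11000001 = 193
11101100 = 236
10111100 = 188
01001011 = 75
IP: 193.236.188.75


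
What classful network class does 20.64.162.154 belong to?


First octet: 20
Binary: 00010100
0xxxxxxx -> Class A (1-126)
Class A, default mask 255.0.0.0 (/8)


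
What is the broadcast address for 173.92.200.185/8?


Network: 173.0.0.0/8
Host bits = 24
Set all host bits to 1:
Broadcast: 173.255.255.255


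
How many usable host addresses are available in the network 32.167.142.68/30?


Host bits = 32 - 30 = 2
Total addresses = 2^2 = 4
Usable = total - 2 (network and broadcast)
Usable hosts: 2


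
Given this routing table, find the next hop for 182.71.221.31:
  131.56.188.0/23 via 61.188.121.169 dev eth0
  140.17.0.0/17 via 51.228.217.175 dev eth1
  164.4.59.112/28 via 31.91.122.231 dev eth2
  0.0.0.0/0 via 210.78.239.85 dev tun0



Longest prefix match for 182.71.221.31:
  /23 131.56.188.0: no
  /17 140.17.0.0: no
  /28 164.4.59.112: no
  /0 0.0.0.0: MATCH
Selected: next-hop 210.78.239.85 via tun0 (matched /0)


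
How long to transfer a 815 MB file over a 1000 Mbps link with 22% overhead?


Effective throughput = 1000 * (1 - 22/100) = 780 Mbps
File size in Mb = 815 * 8 = 6520 Mb
Time = 6520 / 780
Time = 8.359 seconds


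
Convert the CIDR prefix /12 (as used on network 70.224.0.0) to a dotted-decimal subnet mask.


/12 means 12 network bits, 20 host bits
Binary: 11111111111100000000000000000000
Mask: 255.240.0.0


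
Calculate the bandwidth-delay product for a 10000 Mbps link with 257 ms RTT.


BDP = bandwidth * RTT
= 10000 Mbps * 257 ms
= 10000 * 1e6 * 257 / 1000 bits
= 2570000000 bits
= 321250000 bytes
= 313720.7031 KB
BDP = 2570000000 bits (321250000 bytes)


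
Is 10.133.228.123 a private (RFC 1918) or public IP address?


RFC 1918 private ranges:
  10.0.0.0/8 (10.0.0.0 - 10.255.255.255)
  172.16.0.0/12 (172.16.0.0 - 172.31.255.255)
  192.168.0.0/16 (192.168.0.0 - 192.168.255.255)
Private (in 10.0.0.0/8)


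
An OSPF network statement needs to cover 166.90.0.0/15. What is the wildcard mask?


Subnet mask: 255.254.0.0
Wildcard = 255.255.255.255 - subnet mask
255 - 255 = 0
255 - 254 = 1
255 - 0 = 255
255 - 0 = 255
Wildcard: 0.1.255.255


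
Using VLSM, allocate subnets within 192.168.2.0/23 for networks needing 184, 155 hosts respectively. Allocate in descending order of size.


184 hosts -> /24 (254 usable): 192.168.2.0/24
155 hosts -> /24 (254 usable): 192.168.3.0/24
Allocation: 192.168.2.0/24 (184 hosts, 254 usable); 192.168.3.0/24 (155 hosts, 254 usable)


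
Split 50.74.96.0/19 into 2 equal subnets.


New prefix = 19 + 1 = 20
Each subnet has 4096 addresses
  50.74.96.0/20
  50.74.112.0/20
Subnets: 50.74.96.0/20, 50.74.112.0/20


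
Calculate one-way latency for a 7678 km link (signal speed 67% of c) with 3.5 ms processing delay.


Speed = 0.67 * 3e5 km/s = 201000 km/s
Propagation delay = 7678 / 201000 = 0.0382 s = 38.199 ms
Processing delay = 3.5 ms
Total one-way latency = 41.699 ms


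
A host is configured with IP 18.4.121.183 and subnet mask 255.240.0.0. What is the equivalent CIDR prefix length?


Binary: 11111111.11110000.00000000.00000000
Count leading 1s
Prefix: /12


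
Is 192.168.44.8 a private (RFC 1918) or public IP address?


RFC 1918 private ranges:
  10.0.0.0/8 (10.0.0.0 - 10.255.255.255)
  172.16.0.0/12 (172.16.0.0 - 172.31.255.255)
  192.168.0.0/16 (192.168.0.0 - 192.168.255.255)
Private (in 192.168.0.0/16)


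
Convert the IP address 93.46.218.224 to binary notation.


93 = 01011101
46 = 00101110
218 = 11011010
224 = 11100000
Binary: 01011101.00101110.11011010.11100000


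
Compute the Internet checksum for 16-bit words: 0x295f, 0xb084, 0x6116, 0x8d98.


Sum all words (with carry folding):
+ 0x295f = 0x295f
+ 0xb084 = 0xd9e3
+ 0x6116 = 0x3afa
+ 0x8d98 = 0xc892
One's complement: ~0xc892
Checksum = 0x376d


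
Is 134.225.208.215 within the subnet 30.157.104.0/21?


Subnet network: 30.157.104.0
Test IP AND mask: 134.225.208.0
No, 134.225.208.215 is not in 30.157.104.0/21


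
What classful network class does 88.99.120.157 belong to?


First octet: 88
Binary: 01011000
0xxxxxxx -> Class A (1-126)
Class A, default mask 255.0.0.0 (/8)


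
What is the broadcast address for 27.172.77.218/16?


Network: 27.172.0.0/16
Host bits = 16
Set all host bits to 1:
Broadcast: 27.172.255.255


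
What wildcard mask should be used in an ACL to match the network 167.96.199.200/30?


Subnet mask: 255.255.255.252
Wildcard = 255.255.255.255 - subnet mask
255 - 255 = 0
255 - 255 = 0
255 - 255 = 0
255 - 252 = 3
Wildcard: 0.0.0.3


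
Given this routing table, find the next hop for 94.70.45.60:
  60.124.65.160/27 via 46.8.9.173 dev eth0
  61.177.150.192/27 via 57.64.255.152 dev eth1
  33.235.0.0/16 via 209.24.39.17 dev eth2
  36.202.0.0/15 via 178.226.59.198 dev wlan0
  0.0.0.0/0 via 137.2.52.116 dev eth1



Longest prefix match for 94.70.45.60:
  /27 60.124.65.160: no
  /27 61.177.150.192: no
  /16 33.235.0.0: no
  /15 36.202.0.0: no
  /0 0.0.0.0: MATCH
Selected: next-hop 137.2.52.116 via eth1 (matched /0)


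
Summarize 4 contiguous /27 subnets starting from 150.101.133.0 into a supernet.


Original prefix: /27
Number of subnets: 4 = 2^2
New prefix = 27 - 2 = 25
Supernet: 150.101.133.0/25


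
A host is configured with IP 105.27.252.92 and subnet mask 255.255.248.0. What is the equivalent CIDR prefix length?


Binary: 11111111.11111111.11111000.00000000
Count leading 1s
Prefix: /21


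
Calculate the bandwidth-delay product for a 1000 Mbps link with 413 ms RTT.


BDP = bandwidth * RTT
= 1000 Mbps * 413 ms
= 1000 * 1e6 * 413 / 1000 bits
= 413000000 bits
= 51625000 bytes
= 50415.0391 KB
BDP = 413000000 bits (51625000 bytes)


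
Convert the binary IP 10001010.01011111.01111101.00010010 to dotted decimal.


10001010 = 138
01011111 = 95
01111101 = 125
00010010 = 18
IP: 138.95.125.18


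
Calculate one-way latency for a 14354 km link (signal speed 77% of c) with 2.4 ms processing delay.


Speed = 0.77 * 3e5 km/s = 231000 km/s
Propagation delay = 14354 / 231000 = 0.0621 s = 62.1385 ms
Processing delay = 2.4 ms
Total one-way latency = 64.5385 ms


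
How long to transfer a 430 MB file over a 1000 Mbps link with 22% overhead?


Effective throughput = 1000 * (1 - 22/100) = 780 Mbps
File size in Mb = 430 * 8 = 3440 Mb
Time = 3440 / 780
Time = 4.4103 seconds


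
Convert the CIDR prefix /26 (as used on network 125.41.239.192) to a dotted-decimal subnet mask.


/26 means 26 network bits, 6 host bits
Binary: 11111111111111111111111111000000
Mask: 255.255.255.192


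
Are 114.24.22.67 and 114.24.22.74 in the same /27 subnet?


Mask: 255.255.255.224
114.24.22.67 AND mask = 114.24.22.64
114.24.22.74 AND mask = 114.24.22.64
Yes, same subnet (114.24.22.64)


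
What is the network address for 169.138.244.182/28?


IP:   10101001.10001010.11110100.10110110
Mask: 11111111.11111111.11111111.11110000
AND operation:
Net:  10101001.10001010.11110100.10110000
Network: 169.138.244.176/28


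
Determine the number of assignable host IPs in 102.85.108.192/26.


Host bits = 32 - 26 = 6
Total addresses = 2^6 = 64
Usable = total - 2 (network and broadcast)
Usable hosts: 62


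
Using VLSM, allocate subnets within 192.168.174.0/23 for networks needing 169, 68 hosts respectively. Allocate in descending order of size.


169 hosts -> /24 (254 usable): 192.168.174.0/24
68 hosts -> /25 (126 usable): 192.168.175.0/25
Allocation: 192.168.174.0/24 (169 hosts, 254 usable); 192.168.175.0/25 (68 hosts, 126 usable)


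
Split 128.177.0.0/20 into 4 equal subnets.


New prefix = 20 + 2 = 22
Each subnet has 1024 addresses
  128.177.0.0/22
  128.177.4.0/22
  128.177.8.0/22
  128.177.12.0/22
Subnets: 128.177.0.0/22, 128.177.4.0/22, 128.177.8.0/22, 128.177.12.0/22


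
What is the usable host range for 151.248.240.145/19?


Network: 151.248.224.0
Broadcast: 151.248.255.255
First usable = network + 1
Last usable = broadcast - 1
Range: 151.248.224.1 to 151.248.255.254


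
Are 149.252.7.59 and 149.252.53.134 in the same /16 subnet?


Mask: 255.255.0.0
149.252.7.59 AND mask = 149.252.0.0
149.252.53.134 AND mask = 149.252.0.0
Yes, same subnet (149.252.0.0)


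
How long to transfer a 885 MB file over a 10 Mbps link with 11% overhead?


Effective throughput = 10 * (1 - 11/100) = 8.9 Mbps
File size in Mb = 885 * 8 = 7080 Mb
Time = 7080 / 8.9
Time = 795.5056 seconds


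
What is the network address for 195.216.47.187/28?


IP:   11000011.11011000.00101111.10111011
Mask: 11111111.11111111.11111111.11110000
AND operation:
Net:  11000011.11011000.00101111.10110000
Network: 195.216.47.176/28


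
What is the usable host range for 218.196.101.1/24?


Network: 218.196.101.0
Broadcast: 218.196.101.255
First usable = network + 1
Last usable = broadcast - 1
Range: 218.196.101.1 to 218.196.101.254


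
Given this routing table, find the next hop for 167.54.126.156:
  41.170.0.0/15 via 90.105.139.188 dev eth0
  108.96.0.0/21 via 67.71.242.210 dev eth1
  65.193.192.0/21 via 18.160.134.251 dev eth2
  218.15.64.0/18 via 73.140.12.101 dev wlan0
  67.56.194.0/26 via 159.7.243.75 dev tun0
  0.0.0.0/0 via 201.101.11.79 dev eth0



Longest prefix match for 167.54.126.156:
  /15 41.170.0.0: no
  /21 108.96.0.0: no
  /21 65.193.192.0: no
  /18 218.15.64.0: no
  /26 67.56.194.0: no
  /0 0.0.0.0: MATCH
Selected: next-hop 201.101.11.79 via eth0 (matched /0)


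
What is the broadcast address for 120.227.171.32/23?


Network: 120.227.170.0/23
Host bits = 9
Set all host bits to 1:
Broadcast: 120.227.171.255


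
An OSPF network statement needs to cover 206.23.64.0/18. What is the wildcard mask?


Subnet mask: 255.255.192.0
Wildcard = 255.255.255.255 - subnet mask
255 - 255 = 0
255 - 255 = 0
255 - 192 = 63
255 - 0 = 255
Wildcard: 0.0.63.255


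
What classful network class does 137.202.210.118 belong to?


First octet: 137
Binary: 10001001
10xxxxxx -> Class B (128-191)
Class B, default mask 255.255.0.0 (/16)


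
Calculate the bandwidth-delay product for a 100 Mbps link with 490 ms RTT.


BDP = bandwidth * RTT
= 100 Mbps * 490 ms
= 100 * 1e6 * 490 / 1000 bits
= 49000000 bits
= 6125000 bytes
= 5981.4453 KB
BDP = 49000000 bits (6125000 bytes)


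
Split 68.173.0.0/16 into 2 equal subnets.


New prefix = 16 + 1 = 17
Each subnet has 32768 addresses
  68.173.0.0/17
  68.173.128.0/17
Subnets: 68.173.0.0/17, 68.173.128.0/17


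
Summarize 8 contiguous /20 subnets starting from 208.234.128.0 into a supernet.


Original prefix: /20
Number of subnets: 8 = 2^3
New prefix = 20 - 3 = 17
Supernet: 208.234.128.0/17


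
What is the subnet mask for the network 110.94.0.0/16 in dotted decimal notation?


/16 means 16 network bits, 16 host bits
Binary: 11111111111111110000000000000000
Mask: 255.255.0.0


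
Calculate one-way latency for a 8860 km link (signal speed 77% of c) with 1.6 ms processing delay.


Speed = 0.77 * 3e5 km/s = 231000 km/s
Propagation delay = 8860 / 231000 = 0.0384 s = 38.355 ms
Processing delay = 1.6 ms
Total one-way latency = 39.955 ms


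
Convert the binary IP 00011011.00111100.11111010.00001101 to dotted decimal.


00011011 = 27
00111100 = 60
11111010 = 250
00001101 = 13
IP: 27.60.250.13


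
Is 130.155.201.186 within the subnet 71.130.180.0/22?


Subnet network: 71.130.180.0
Test IP AND mask: 130.155.200.0
No, 130.155.201.186 is not in 71.130.180.0/22


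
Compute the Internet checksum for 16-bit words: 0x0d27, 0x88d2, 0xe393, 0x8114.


Sum all words (with carry folding):
+ 0x0d27 = 0x0d27
+ 0x88d2 = 0x95f9
+ 0xe393 = 0x798d
+ 0x8114 = 0xfaa1
One's complement: ~0xfaa1
Checksum = 0x055e


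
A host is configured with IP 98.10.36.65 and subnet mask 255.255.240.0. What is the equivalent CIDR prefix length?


Binary: 11111111.11111111.11110000.00000000
Count leading 1s
Prefix: /20


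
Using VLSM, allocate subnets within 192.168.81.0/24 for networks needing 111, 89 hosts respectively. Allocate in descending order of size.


111 hosts -> /25 (126 usable): 192.168.81.0/25
89 hosts -> /25 (126 usable): 192.168.81.128/25
Allocation: 192.168.81.0/25 (111 hosts, 126 usable); 192.168.81.128/25 (89 hosts, 126 usable)


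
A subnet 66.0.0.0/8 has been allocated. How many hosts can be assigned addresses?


Host bits = 32 - 8 = 24
Total addresses = 2^24 = 16777216
Usable = total - 2 (network and broadcast)
Usable hosts: 16777214


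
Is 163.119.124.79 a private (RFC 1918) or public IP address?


RFC 1918 private ranges:
  10.0.0.0/8 (10.0.0.0 - 10.255.255.255)
  172.16.0.0/12 (172.16.0.0 - 172.31.255.255)
  192.168.0.0/16 (192.168.0.0 - 192.168.255.255)
Public (not in any RFC 1918 range)


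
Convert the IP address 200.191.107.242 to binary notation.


200 = 11001000
191 = 10111111
107 = 01101011
242 = 11110010
Binary: 11001000.10111111.01101011.11110010


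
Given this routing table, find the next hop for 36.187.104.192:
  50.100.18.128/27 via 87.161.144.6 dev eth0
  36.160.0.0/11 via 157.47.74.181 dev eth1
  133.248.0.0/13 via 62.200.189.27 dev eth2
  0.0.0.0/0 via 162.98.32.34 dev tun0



Longest prefix match for 36.187.104.192:
  /27 50.100.18.128: no
  /11 36.160.0.0: MATCH
  /13 133.248.0.0: no
  /0 0.0.0.0: MATCH
Selected: next-hop 157.47.74.181 via eth1 (matched /11)


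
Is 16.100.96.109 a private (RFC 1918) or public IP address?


RFC 1918 private ranges:
  10.0.0.0/8 (10.0.0.0 - 10.255.255.255)
  172.16.0.0/12 (172.16.0.0 - 172.31.255.255)
  192.168.0.0/16 (192.168.0.0 - 192.168.255.255)
Public (not in any RFC 1918 range)


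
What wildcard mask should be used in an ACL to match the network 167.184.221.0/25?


Subnet mask: 255.255.255.128
Wildcard = 255.255.255.255 - subnet mask
255 - 255 = 0
255 - 255 = 0
255 - 255 = 0
255 - 128 = 127
Wildcard: 0.0.0.127


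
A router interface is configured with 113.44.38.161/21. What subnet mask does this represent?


/21 means 21 network bits, 11 host bits
Binary: 11111111111111111111100000000000
Mask: 255.255.248.0


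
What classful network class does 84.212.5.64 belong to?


First octet: 84
Binary: 01010100
0xxxxxxx -> Class A (1-126)
Class A, default mask 255.0.0.0 (/8)


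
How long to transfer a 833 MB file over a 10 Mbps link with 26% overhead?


Effective throughput = 10 * (1 - 26/100) = 7.4 Mbps
File size in Mb = 833 * 8 = 6664 Mb
Time = 6664 / 7.4
Time = 900.5405 seconds


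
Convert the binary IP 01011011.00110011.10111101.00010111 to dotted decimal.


01011011 = 91
00110011 = 51
10111101 = 189
00010111 = 23
IP: 91.51.189.23


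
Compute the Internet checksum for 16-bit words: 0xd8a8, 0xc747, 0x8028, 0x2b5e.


Sum all words (with carry folding):
+ 0xd8a8 = 0xd8a8
+ 0xc747 = 0x9ff0
+ 0x8028 = 0x2019
+ 0x2b5e = 0x4b77
One's complement: ~0x4b77
Checksum = 0xb488


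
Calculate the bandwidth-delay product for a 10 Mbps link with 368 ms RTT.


BDP = bandwidth * RTT
= 10 Mbps * 368 ms
= 10 * 1e6 * 368 / 1000 bits
= 3680000 bits
= 460000 bytes
= 449.2188 KB
BDP = 3680000 bits (460000 bytes)


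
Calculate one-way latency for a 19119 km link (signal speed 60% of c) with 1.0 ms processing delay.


Speed = 0.6 * 3e5 km/s = 180000 km/s
Propagation delay = 19119 / 180000 = 0.1062 s = 106.2167 ms
Processing delay = 1.0 ms
Total one-way latency = 107.2167 ms


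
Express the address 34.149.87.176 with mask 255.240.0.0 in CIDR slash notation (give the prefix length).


Binary: 11111111.11110000.00000000.00000000
Count leading 1s
Prefix: /12


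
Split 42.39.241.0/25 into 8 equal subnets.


New prefix = 25 + 3 = 28
Each subnet has 16 addresses
  42.39.241.0/28
  42.39.241.16/28
  42.39.241.32/28
  42.39.241.48/28
  42.39.241.64/28
  42.39.241.80/28
  42.39.241.96/28
  42.39.241.112/28
Subnets: 42.39.241.0/28, 42.39.241.16/28, 42.39.241.32/28, 42.39.241.48/28, 42.39.241.64/28, 42.39.241.80/28, 42.39.241.96/28, 42.39.241.112/28


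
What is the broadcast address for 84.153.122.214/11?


Network: 84.128.0.0/11
Host bits = 21
Set all host bits to 1:
Broadcast: 84.159.255.255


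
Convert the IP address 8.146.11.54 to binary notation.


8 = 00001000
146 = 10010010
11 = 00001011
54 = 00110110
Binary: 00001000.10010010.00001011.00110110


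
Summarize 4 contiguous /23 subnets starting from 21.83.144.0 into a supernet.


Original prefix: /23
Number of subnets: 4 = 2^2
New prefix = 23 - 2 = 21
Supernet: 21.83.144.0/21


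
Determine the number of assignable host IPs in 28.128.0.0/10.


Host bits = 32 - 10 = 22
Total addresses = 2^22 = 4194304
Usable = total - 2 (network and broadcast)
Usable hosts: 4194302


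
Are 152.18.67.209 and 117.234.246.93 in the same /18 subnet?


Mask: 255.255.192.0
152.18.67.209 AND mask = 152.18.64.0
117.234.246.93 AND mask = 117.234.192.0
No, different subnets (152.18.64.0 vs 117.234.192.0)


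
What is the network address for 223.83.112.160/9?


IP:   11011111.01010011.01110000.10100000
Mask: 11111111.10000000.00000000.00000000
AND operation:
Net:  11011111.00000000.00000000.00000000
Network: 223.0.0.0/9


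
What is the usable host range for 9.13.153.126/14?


Network: 9.12.0.0
Broadcast: 9.15.255.255
First usable = network + 1
Last usable = broadcast - 1
Range: 9.12.0.1 to 9.15.255.254


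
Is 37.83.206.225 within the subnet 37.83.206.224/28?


Subnet network: 37.83.206.224
Test IP AND mask: 37.83.206.224
Yes, 37.83.206.225 is in 37.83.206.224/28


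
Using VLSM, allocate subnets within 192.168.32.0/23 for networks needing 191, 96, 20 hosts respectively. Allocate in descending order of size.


191 hosts -> /24 (254 usable): 192.168.32.0/24
96 hosts -> /25 (126 usable): 192.168.33.0/25
20 hosts -> /27 (30 usable): 192.168.33.128/27
Allocation: 192.168.32.0/24 (191 hosts, 254 usable); 192.168.33.0/25 (96 hosts, 126 usable); 192.168.33.128/27 (20 hosts, 30 usable)


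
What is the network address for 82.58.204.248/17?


IP:   01010010.00111010.11001100.11111000
Mask: 11111111.11111111.10000000.00000000
AND operation:
Net:  01010010.00111010.10000000.00000000
Network: 82.58.128.0/17


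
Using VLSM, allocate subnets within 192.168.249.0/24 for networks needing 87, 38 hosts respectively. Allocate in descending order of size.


87 hosts -> /25 (126 usable): 192.168.249.0/25
38 hosts -> /26 (62 usable): 192.168.249.128/26
Allocation: 192.168.249.0/25 (87 hosts, 126 usable); 192.168.249.128/26 (38 hosts, 62 usable)


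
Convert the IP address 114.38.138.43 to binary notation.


114 = 01110010
38 = 00100110
138 = 10001010
43 = 00101011
Binary: 01110010.00100110.10001010.00101011


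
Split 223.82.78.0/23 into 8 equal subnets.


New prefix = 23 + 3 = 26
Each subnet has 64 addresses
  223.82.78.0/26
  223.82.78.64/26
  223.82.78.128/26
  223.82.78.192/26
  223.82.79.0/26
  223.82.79.64/26
  223.82.79.128/26
  223.82.79.192/26
Subnets: 223.82.78.0/26, 223.82.78.64/26, 223.82.78.128/26, 223.82.78.192/26, 223.82.79.0/26, 223.82.79.64/26, 223.82.79.128/26, 223.82.79.192/26


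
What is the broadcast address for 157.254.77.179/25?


Network: 157.254.77.128/25
Host bits = 7
Set all host bits to 1:
Broadcast: 157.254.77.255


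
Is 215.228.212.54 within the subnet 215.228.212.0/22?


Subnet network: 215.228.212.0
Test IP AND mask: 215.228.212.0
Yes, 215.228.212.54 is in 215.228.212.0/22


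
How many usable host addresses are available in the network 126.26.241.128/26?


Host bits = 32 - 26 = 6
Total addresses = 2^6 = 64
Usable = total - 2 (network and broadcast)
Usable hosts: 62


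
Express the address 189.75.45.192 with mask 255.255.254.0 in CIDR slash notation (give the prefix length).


Binary: 11111111.11111111.11111110.00000000
Count leading 1s
Prefix: /23


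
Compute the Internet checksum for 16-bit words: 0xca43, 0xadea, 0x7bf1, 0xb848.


Sum all words (with carry folding):
+ 0xca43 = 0xca43
+ 0xadea = 0x782e
+ 0x7bf1 = 0xf41f
+ 0xb848 = 0xac68
One's complement: ~0xac68
Checksum = 0x5397


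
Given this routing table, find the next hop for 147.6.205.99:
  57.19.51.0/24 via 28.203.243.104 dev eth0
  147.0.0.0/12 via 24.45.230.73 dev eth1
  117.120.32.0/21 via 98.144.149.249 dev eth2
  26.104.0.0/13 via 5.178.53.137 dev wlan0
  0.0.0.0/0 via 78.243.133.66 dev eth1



Longest prefix match for 147.6.205.99:
  /24 57.19.51.0: no
  /12 147.0.0.0: MATCH
  /21 117.120.32.0: no
  /13 26.104.0.0: no
  /0 0.0.0.0: MATCH
Selected: next-hop 24.45.230.73 via eth1 (matched /12)


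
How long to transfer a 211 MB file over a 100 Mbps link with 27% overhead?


Effective throughput = 100 * (1 - 27/100) = 73 Mbps
File size in Mb = 211 * 8 = 1688 Mb
Time = 1688 / 73
Time = 23.1233 seconds


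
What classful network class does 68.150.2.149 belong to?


First octet: 68
Binary: 01000100
0xxxxxxx -> Class A (1-126)
Class A, default mask 255.0.0.0 (/8)


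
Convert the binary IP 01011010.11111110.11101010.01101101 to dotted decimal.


01011010 = 90
11111110 = 254
11101010 = 234
01101101 = 109
IP: 90.254.234.109


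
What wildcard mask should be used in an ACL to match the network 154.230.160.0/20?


Subnet mask: 255.255.240.0
Wildcard = 255.255.255.255 - subnet mask
255 - 255 = 0
255 - 255 = 0
255 - 240 = 15
255 - 0 = 255
Wildcard: 0.0.15.255


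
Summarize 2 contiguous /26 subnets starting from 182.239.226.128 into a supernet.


Original prefix: /26
Number of subnets: 2 = 2^1
New prefix = 26 - 1 = 25
Supernet: 182.239.226.128/25


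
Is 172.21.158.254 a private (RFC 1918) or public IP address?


RFC 1918 private ranges:
  10.0.0.0/8 (10.0.0.0 - 10.255.255.255)
  172.16.0.0/12 (172.16.0.0 - 172.31.255.255)
  192.168.0.0/16 (192.168.0.0 - 192.168.255.255)
Private (in 172.16.0.0/12)


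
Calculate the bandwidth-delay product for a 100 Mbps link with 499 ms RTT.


BDP = bandwidth * RTT
= 100 Mbps * 499 ms
= 100 * 1e6 * 499 / 1000 bits
= 49900000 bits
= 6237500 bytes
= 6091.3086 KB
BDP = 49900000 bits (6237500 bytes)


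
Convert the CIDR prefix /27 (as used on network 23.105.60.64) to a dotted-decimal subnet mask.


/27 means 27 network bits, 5 host bits
Binary: 11111111111111111111111111100000
Mask: 255.255.255.224


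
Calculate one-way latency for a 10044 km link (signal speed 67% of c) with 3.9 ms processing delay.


Speed = 0.67 * 3e5 km/s = 201000 km/s
Propagation delay = 10044 / 201000 = 0.05 s = 49.9701 ms
Processing delay = 3.9 ms
Total one-way latency = 53.8701 ms


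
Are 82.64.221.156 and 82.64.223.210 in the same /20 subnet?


Mask: 255.255.240.0
82.64.221.156 AND mask = 82.64.208.0
82.64.223.210 AND mask = 82.64.208.0
Yes, same subnet (82.64.208.0)


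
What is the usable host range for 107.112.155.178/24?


Network: 107.112.155.0
Broadcast: 107.112.155.255
First usable = network + 1
Last usable = broadcast - 1
Range: 107.112.155.1 to 107.112.155.254


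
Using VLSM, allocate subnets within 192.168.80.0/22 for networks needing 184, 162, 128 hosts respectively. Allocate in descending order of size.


184 hosts -> /24 (254 usable): 192.168.80.0/24
162 hosts -> /24 (254 usable): 192.168.81.0/24
128 hosts -> /24 (254 usable): 192.168.82.0/24
Allocation: 192.168.80.0/24 (184 hosts, 254 usable); 192.168.81.0/24 (162 hosts, 254 usable); 192.168.82.0/24 (128 hosts, 254 usable)


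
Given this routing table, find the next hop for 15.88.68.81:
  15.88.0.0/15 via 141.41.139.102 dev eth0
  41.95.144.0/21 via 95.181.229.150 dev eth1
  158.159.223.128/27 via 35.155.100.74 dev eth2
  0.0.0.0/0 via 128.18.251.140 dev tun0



Longest prefix match for 15.88.68.81:
  /15 15.88.0.0: MATCH
  /21 41.95.144.0: no
  /27 158.159.223.128: no
  /0 0.0.0.0: MATCH
Selected: next-hop 141.41.139.102 via eth0 (matched /15)


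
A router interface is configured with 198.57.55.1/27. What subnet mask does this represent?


/27 means 27 network bits, 5 host bits
Binary: 11111111111111111111111111100000
Mask: 255.255.255.224


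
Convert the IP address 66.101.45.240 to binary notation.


66 = 01000010
101 = 01100101
45 = 00101101
240 = 11110000
Binary: 01000010.01100101.00101101.11110000


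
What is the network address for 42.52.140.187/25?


IP:   00101010.00110100.10001100.10111011
Mask: 11111111.11111111.11111111.10000000
AND operation:
Net:  00101010.00110100.10001100.10000000
Network: 42.52.140.128/25


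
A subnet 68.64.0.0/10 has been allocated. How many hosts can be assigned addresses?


Host bits = 32 - 10 = 22
Total addresses = 2^22 = 4194304
Usable = total - 2 (network and broadcast)
Usable hosts: 4194302


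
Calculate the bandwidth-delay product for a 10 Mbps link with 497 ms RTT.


BDP = bandwidth * RTT
= 10 Mbps * 497 ms
= 10 * 1e6 * 497 / 1000 bits
= 4970000 bits
= 621250 bytes
= 606.6895 KB
BDP = 4970000 bits (621250 bytes)


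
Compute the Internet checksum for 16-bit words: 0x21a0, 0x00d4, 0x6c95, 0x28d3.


Sum all words (with carry folding):
+ 0x21a0 = 0x21a0
+ 0x00d4 = 0x2274
+ 0x6c95 = 0x8f09
+ 0x28d3 = 0xb7dc
One's complement: ~0xb7dc
Checksum = 0x4823


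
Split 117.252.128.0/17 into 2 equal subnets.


New prefix = 17 + 1 = 18
Each subnet has 16384 addresses
  117.252.128.0/18
  117.252.192.0/18
Subnets: 117.252.128.0/18, 117.252.192.0/18


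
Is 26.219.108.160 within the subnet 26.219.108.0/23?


Subnet network: 26.219.108.0
Test IP AND mask: 26.219.108.0
Yes, 26.219.108.160 is in 26.219.108.0/23


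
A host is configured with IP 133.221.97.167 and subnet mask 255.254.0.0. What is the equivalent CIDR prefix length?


Binary: 11111111.11111110.00000000.00000000
Count leading 1s
Prefix: /15


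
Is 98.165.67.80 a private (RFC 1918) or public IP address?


RFC 1918 private ranges:
  10.0.0.0/8 (10.0.0.0 - 10.255.255.255)
  172.16.0.0/12 (172.16.0.0 - 172.31.255.255)
  192.168.0.0/16 (192.168.0.0 - 192.168.255.255)
Public (not in any RFC 1918 range)


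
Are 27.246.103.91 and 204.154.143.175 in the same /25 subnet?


Mask: 255.255.255.128
27.246.103.91 AND mask = 27.246.103.0
204.154.143.175 AND mask = 204.154.143.128
No, different subnets (27.246.103.0 vs 204.154.143.128)


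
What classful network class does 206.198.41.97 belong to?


First octet: 206
Binary: 11001110
110xxxxx -> Class C (192-223)
Class C, default mask 255.255.255.0 (/24)


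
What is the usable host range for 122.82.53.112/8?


Network: 122.0.0.0
Broadcast: 122.255.255.255
First usable = network + 1
Last usable = broadcast - 1
Range: 122.0.0.1 to 122.255.255.254


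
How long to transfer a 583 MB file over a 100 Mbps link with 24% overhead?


Effective throughput = 100 * (1 - 24/100) = 76 Mbps
File size in Mb = 583 * 8 = 4664 Mb
Time = 4664 / 76
Time = 61.3684 seconds


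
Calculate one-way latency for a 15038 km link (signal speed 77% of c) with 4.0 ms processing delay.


Speed = 0.77 * 3e5 km/s = 231000 km/s
Propagation delay = 15038 / 231000 = 0.0651 s = 65.0996 ms
Processing delay = 4.0 ms
Total one-way latency = 69.0996 ms


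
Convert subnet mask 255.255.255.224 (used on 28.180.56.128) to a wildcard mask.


Subnet mask: 255.255.255.224
Wildcard = 255.255.255.255 - subnet mask
255 - 255 = 0
255 - 255 = 0
255 - 255 = 0
255 - 224 = 31
Wildcard: 0.0.0.31


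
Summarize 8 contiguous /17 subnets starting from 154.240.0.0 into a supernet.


Original prefix: /17
Number of subnets: 8 = 2^3
New prefix = 17 - 3 = 14
Supernet: 154.240.0.0/14


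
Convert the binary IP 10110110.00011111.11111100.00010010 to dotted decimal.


10110110 = 182
00011111 = 31
11111100 = 252
00010010 = 18
IP: 182.31.252.18


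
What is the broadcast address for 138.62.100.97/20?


Network: 138.62.96.0/20
Host bits = 12
Set all host bits to 1:
Broadcast: 138.62.111.255


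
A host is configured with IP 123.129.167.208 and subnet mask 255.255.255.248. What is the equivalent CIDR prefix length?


Binary: 11111111.11111111.11111111.11111000
Count leading 1s
Prefix: /29


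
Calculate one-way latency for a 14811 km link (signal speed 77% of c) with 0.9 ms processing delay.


Speed = 0.77 * 3e5 km/s = 231000 km/s
Propagation delay = 14811 / 231000 = 0.0641 s = 64.1169 ms
Processing delay = 0.9 ms
Total one-way latency = 65.0169 ms


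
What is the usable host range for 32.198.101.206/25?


Network: 32.198.101.128
Broadcast: 32.198.101.255
First usable = network + 1
Last usable = broadcast - 1
Range: 32.198.101.129 to 32.198.101.254


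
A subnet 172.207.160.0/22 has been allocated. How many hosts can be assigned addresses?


Host bits = 32 - 22 = 10
Total addresses = 2^10 = 1024
Usable = total - 2 (network and broadcast)
Usable hosts: 1022


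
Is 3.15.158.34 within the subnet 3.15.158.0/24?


Subnet network: 3.15.158.0
Test IP AND mask: 3.15.158.0
Yes, 3.15.158.34 is in 3.15.158.0/24


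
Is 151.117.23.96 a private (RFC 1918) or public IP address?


RFC 1918 private ranges:
  10.0.0.0/8 (10.0.0.0 - 10.255.255.255)
  172.16.0.0/12 (172.16.0.0 - 172.31.255.255)
  192.168.0.0/16 (192.168.0.0 - 192.168.255.255)
Public (not in any RFC 1918 range)
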